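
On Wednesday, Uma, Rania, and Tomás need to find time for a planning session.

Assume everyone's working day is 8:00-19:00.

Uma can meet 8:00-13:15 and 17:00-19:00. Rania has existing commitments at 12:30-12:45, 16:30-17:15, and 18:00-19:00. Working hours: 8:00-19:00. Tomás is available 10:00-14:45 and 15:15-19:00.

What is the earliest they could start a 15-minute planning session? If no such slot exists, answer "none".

Rania free within 08:00–19:00: 08:00–12:30, 12:45–16:30, 17:15–18:00.
Uma ∩ Rania: 08:00–12:30, 12:45–13:15, 17:15–18:00.
Uma ∩ Rania ∩ Tomás: 10:00–12:30, 12:45–13:15, 17:15–18:00.
Windows ≥ 15 min: 10:00–12:30, 12:45–13:15, 17:15–18:00.
Earliest such window starts at 10:00.

10:00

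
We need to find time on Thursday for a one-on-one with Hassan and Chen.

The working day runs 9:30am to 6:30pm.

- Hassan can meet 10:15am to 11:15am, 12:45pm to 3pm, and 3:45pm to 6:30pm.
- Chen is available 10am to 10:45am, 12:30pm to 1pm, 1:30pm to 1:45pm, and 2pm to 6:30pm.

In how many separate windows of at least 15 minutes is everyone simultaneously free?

Hassan ∩ Chen: 10:15–10:45, 12:45–13:00, 13:30–13:45, 14:00–15:00, 15:45–18:30.
Windows ≥ 15 min: 10:15–10:45, 12:45–13:00, 13:30–13:45, 14:00–15:00, 15:45–18:30.
That's 5 windows.

5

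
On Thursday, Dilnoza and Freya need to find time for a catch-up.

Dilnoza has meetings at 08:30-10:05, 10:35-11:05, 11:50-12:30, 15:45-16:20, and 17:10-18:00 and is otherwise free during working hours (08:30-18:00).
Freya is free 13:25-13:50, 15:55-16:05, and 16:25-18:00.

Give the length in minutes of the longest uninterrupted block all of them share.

45 minutes

Dilnoza free within 08:30–18:00: 10:05–10:35, 11:05–11:50, 12:30–15:45, 16:20–17:10.
Dilnoza ∩ Freya: 13:25–13:50, 16:25–17:10.
Common window lengths: 25, 45 min; longest is 45.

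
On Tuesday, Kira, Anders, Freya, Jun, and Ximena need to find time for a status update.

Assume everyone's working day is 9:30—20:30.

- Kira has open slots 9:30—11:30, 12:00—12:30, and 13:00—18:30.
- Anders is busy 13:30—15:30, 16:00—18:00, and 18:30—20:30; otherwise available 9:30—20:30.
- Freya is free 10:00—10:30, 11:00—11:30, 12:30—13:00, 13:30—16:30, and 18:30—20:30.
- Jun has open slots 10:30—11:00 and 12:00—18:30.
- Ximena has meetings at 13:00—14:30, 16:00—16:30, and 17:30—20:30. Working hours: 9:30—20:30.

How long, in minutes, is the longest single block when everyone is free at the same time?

30 minutes

Anders free within 09:30–20:30: 09:30–13:30, 15:30–16:00, 18:00–18:30.
Ximena free within 09:30–20:30: 09:30–13:00, 14:30–16:00, 16:30–17:30.
Kira ∩ Anders: 09:30–11:30, 12:00–12:30, 13:00–13:30, 15:30–16:00, 18:00–18:30.
Kira ∩ Anders ∩ Freya: 10:00–10:30, 11:00–11:30, 15:30–16:00.
Kira ∩ Anders ∩ Freya ∩ Jun: 15:30–16:00.
Kira ∩ Anders ∩ Freya ∩ Jun ∩ Ximena: 15:30–16:00.
Single common window of 30 minutes.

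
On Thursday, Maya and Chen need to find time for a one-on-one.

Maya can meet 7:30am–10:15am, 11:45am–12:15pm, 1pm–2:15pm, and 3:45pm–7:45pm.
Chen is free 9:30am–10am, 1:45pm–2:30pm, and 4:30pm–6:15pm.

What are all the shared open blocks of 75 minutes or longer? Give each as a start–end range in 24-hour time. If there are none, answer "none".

Maya ∩ Chen: 09:30–10:00, 13:45–14:15, 16:30–18:15.
Windows ≥ 75 min: 16:30–18:15.

16:30–18:15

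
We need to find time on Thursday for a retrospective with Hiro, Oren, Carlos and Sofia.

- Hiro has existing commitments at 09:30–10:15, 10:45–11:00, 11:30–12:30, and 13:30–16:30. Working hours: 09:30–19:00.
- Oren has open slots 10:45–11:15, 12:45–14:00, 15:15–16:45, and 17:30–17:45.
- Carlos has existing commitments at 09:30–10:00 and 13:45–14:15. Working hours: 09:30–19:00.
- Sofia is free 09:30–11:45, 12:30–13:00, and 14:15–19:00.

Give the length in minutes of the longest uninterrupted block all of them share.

15 minutes

Hiro free within 09:30–19:00: 10:15–10:45, 11:00–11:30, 12:30–13:30, 16:30–19:00.
Carlos free within 09:30–19:00: 10:00–13:45, 14:15–19:00.
Hiro ∩ Oren: 11:00–11:15, 12:45–13:30, 16:30–16:45, 17:30–17:45.
Hiro ∩ Oren ∩ Carlos: 11:00–11:15, 12:45–13:30, 16:30–16:45, 17:30–17:45.
Hiro ∩ Oren ∩ Carlos ∩ Sofia: 11:00–11:15, 12:45–13:00, 16:30–16:45, 17:30–17:45.
Common window lengths: 15, 15, 15, 15 min; longest is 15.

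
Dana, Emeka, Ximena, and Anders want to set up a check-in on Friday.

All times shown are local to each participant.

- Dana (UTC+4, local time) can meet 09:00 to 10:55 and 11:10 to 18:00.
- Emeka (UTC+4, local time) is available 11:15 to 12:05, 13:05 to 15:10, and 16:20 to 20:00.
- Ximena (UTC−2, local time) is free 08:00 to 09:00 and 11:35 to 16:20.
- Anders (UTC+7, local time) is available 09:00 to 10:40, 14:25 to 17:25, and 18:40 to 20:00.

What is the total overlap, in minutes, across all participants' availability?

Dana → UTC: 05:00–06:55, 07:10–14:00.
Emeka → UTC: 07:15–08:05, 09:05–11:10, 12:20–16:00.
Ximena → UTC: 10:00–11:00, 13:35–18:20.
Anders → UTC: 02:00–03:40, 07:25–10:25, 11:40–13:00.
Dana ∩ Emeka: 07:15–08:05, 09:05–11:10, 12:20–14:00.
Dana ∩ Emeka ∩ Ximena: 10:00–11:00, 13:35–14:00.
Dana ∩ Emeka ∩ Ximena ∩ Anders: 10:00–10:25.
Total common minutes: 25.

25 minutes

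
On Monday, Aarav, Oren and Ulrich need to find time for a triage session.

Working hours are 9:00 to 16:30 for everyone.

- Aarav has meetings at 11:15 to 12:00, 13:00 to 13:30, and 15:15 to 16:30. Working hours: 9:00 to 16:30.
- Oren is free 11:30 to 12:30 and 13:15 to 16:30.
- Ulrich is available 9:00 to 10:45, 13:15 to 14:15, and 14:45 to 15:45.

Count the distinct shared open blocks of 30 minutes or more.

Aarav free within 09:00–16:30: 09:00–11:15, 12:00–13:00, 13:30–15:15.
Aarav ∩ Oren: 12:00–12:30, 13:30–15:15.
Aarav ∩ Oren ∩ Ulrich: 13:30–14:15, 14:45–15:15.
Windows ≥ 30 min: 13:30–14:15, 14:45–15:15.
That's 2 windows.

2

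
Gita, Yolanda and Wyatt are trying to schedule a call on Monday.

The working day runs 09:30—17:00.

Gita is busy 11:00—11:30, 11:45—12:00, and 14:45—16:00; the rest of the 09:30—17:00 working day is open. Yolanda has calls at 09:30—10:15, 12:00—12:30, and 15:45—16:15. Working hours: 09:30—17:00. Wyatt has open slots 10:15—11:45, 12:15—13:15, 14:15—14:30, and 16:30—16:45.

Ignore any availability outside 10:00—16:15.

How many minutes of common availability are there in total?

Gita free within 09:30–17:00: 09:30–11:00, 11:30–11:45, 12:00–14:45, 16:00–17:00.
Yolanda free within 09:30–17:00: 10:15–12:00, 12:30–15:45, 16:15–17:00.
Gita ∩ Yolanda: 10:15–11:00, 11:30–11:45, 12:30–14:45, 16:15–17:00.
Gita ∩ Yolanda ∩ Wyatt: 10:15–11:00, 11:30–11:45, 12:30–13:15, 14:15–14:30, 16:30–16:45.
Restricted to 10:00–16:15: 10:15–11:00, 11:30–11:45, 12:30–13:15, 14:15–14:30.
Total common minutes: 45 + 15 + 45 + 15 = 120.

120 minutes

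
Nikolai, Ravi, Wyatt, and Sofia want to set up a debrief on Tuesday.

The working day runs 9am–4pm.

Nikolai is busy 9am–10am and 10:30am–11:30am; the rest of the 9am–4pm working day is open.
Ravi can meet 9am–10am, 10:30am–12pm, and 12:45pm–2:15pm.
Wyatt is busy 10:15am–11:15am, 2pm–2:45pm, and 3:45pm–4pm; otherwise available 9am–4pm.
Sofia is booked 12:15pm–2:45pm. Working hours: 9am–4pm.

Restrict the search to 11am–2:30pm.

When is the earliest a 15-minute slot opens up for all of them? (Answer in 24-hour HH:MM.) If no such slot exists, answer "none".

Nikolai free within 09:00–16:00: 10:00–10:30, 11:30–16:00.
Wyatt free within 09:00–16:00: 09:00–10:15, 11:15–14:00, 14:45–15:45.
Sofia free within 09:00–16:00: 09:00–12:15, 14:45–16:00.
Nikolai ∩ Ravi: 11:30–12:00, 12:45–14:15.
Nikolai ∩ Ravi ∩ Wyatt: 11:30–12:00, 12:45–14:00.
Nikolai ∩ Ravi ∩ Wyatt ∩ Sofia: 11:30–12:00.
Restricted to 11:00–14:30: 11:30–12:00.
Windows ≥ 15 min: 11:30–12:00.
Earliest such window starts at 11:30.

11:30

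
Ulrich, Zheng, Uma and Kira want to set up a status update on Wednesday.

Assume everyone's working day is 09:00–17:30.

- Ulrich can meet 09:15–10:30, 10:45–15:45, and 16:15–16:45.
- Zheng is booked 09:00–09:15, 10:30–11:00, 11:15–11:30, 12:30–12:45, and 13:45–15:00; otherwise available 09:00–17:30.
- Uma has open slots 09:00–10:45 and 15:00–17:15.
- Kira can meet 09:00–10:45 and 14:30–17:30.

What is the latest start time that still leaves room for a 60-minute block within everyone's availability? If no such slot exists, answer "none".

09:30

Zheng free within 09:00–17:30: 09:15–10:30, 11:00–11:15, 11:30–12:30, 12:45–13:45, 15:00–17:30.
Ulrich ∩ Zheng: 09:15–10:30, 11:00–11:15, 11:30–12:30, 12:45–13:45, 15:00–15:45, 16:15–16:45.
Ulrich ∩ Zheng ∩ Uma: 09:15–10:30, 15:00–15:45, 16:15–16:45.
Ulrich ∩ Zheng ∩ Uma ∩ Kira: 09:15–10:30, 15:00–15:45, 16:15–16:45.
Windows ≥ 60 min: 09:15–10:30.
Latest start in the last window 09:15–10:30 is 10:30 − 60 min = 09:30.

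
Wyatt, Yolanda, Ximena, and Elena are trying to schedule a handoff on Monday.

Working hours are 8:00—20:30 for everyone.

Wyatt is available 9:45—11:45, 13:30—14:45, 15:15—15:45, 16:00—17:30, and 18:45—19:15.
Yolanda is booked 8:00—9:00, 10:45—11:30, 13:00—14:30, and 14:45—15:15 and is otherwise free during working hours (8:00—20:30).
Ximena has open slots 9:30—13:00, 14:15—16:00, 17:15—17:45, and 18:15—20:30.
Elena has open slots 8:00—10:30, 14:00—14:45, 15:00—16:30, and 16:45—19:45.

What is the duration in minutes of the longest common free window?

Yolanda free within 08:00–20:30: 09:00–10:45, 11:30–13:00, 14:30–14:45, 15:15–20:30.
Wyatt ∩ Yolanda: 09:45–10:45, 11:30–11:45, 14:30–14:45, 15:15–15:45, 16:00–17:30, 18:45–19:15.
Wyatt ∩ Yolanda ∩ Ximena: 09:45–10:45, 11:30–11:45, 14:30–14:45, 15:15–15:45, 17:15–17:30, 18:45–19:15.
Wyatt ∩ Yolanda ∩ Ximena ∩ Elena: 09:45–10:30, 14:30–14:45, 15:15–15:45, 17:15–17:30, 18:45–19:15.
Common window lengths: 45, 15, 30, 15, 30 min; longest is 45.

45 minutes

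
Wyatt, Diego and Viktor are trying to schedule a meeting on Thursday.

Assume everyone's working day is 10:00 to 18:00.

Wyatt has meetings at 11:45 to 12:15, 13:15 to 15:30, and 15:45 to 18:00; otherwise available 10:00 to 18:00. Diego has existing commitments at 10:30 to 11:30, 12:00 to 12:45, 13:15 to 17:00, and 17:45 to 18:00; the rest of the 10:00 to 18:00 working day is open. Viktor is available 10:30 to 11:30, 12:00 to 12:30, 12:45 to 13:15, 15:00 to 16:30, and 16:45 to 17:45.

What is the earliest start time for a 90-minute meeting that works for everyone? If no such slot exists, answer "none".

Wyatt free within 10:00–18:00: 10:00–11:45, 12:15–13:15, 15:30–15:45.
Diego free within 10:00–18:00: 10:00–10:30, 11:30–12:00, 12:45–13:15, 17:00–17:45.
Wyatt ∩ Diego: 10:00–10:30, 11:30–11:45, 12:45–13:15.
Wyatt ∩ Diego ∩ Viktor: 12:45–13:15.
Windows ≥ 90 min: (none).

none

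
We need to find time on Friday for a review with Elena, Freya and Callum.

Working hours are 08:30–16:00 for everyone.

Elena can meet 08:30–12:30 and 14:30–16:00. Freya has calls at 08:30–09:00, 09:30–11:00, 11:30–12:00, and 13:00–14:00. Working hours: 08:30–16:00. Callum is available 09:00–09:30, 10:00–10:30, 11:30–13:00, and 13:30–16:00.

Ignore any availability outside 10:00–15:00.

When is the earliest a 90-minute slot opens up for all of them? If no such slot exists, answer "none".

Freya free within 08:30–16:00: 09:00–09:30, 11:00–11:30, 12:00–13:00, 14:00–16:00.
Elena ∩ Freya: 09:00–09:30, 11:00–11:30, 12:00–12:30, 14:30–16:00.
Elena ∩ Freya ∩ Callum: 09:00–09:30, 12:00–12:30, 14:30–16:00.
Restricted to 10:00–15:00: 12:00–12:30, 14:30–15:00.
Windows ≥ 90 min: (none).

none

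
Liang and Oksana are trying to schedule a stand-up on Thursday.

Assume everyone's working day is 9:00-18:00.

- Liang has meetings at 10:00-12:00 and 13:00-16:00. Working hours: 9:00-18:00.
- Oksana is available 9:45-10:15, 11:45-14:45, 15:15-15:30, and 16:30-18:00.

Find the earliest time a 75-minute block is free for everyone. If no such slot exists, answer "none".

Liang free within 09:00–18:00: 09:00–10:00, 12:00–13:00, 16:00–18:00.
Liang ∩ Oksana: 09:45–10:00, 12:00–13:00, 16:30–18:00.
Windows ≥ 75 min: 16:30–18:00.
Earliest such window starts at 16:30.

16:30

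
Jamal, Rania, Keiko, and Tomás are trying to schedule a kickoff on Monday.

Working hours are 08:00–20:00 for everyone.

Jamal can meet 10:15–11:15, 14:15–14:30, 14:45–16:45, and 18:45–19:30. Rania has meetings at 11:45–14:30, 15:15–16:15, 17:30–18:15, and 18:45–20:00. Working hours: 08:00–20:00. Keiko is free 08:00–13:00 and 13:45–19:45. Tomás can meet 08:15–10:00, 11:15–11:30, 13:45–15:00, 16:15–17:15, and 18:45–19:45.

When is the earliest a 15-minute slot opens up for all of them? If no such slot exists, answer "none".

14:45

Rania free within 08:00–20:00: 08:00–11:45, 14:30–15:15, 16:15–17:30, 18:15–18:45.
Jamal ∩ Rania: 10:15–11:15, 14:45–15:15, 16:15–16:45.
Jamal ∩ Rania ∩ Keiko: 10:15–11:15, 14:45–15:15, 16:15–16:45.
Jamal ∩ Rania ∩ Keiko ∩ Tomás: 14:45–15:00, 16:15–16:45.
Windows ≥ 15 min: 14:45–15:00, 16:15–16:45.
Earliest such window starts at 14:45.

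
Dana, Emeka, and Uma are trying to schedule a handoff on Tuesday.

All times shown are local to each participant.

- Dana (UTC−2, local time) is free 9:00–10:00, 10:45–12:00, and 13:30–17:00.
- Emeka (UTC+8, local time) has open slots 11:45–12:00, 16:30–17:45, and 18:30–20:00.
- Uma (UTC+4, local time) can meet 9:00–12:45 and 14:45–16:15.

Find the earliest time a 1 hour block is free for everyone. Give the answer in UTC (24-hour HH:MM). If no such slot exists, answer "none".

11:00

Dana → UTC: 11:00–12:00, 12:45–14:00, 15:30–19:00.
Emeka → UTC: 03:45–04:00, 08:30–09:45, 10:30–12:00.
Uma → UTC: 05:00–08:45, 10:45–12:15.
Dana ∩ Emeka: 11:00–12:00.
Dana ∩ Emeka ∩ Uma: 11:00–12:00.
Windows ≥ 60 min: 11:00–12:00.
Earliest such window starts at 11:00.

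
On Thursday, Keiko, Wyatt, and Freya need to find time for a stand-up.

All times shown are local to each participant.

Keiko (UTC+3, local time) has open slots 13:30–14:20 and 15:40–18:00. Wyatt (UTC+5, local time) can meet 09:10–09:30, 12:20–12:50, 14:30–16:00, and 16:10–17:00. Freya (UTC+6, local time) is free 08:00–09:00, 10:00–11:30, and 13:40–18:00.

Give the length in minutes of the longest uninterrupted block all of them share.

30 minutes

Keiko → UTC: 10:30–11:20, 12:40–15:00.
Wyatt → UTC: 04:10–04:30, 07:20–07:50, 09:30–11:00, 11:10–12:00.
Freya → UTC: 02:00–03:00, 04:00–05:30, 07:40–12:00.
Keiko ∩ Wyatt: 10:30–11:00, 11:10–11:20.
Keiko ∩ Wyatt ∩ Freya: 10:30–11:00, 11:10–11:20.
Common window lengths: 30, 10 min; longest is 30.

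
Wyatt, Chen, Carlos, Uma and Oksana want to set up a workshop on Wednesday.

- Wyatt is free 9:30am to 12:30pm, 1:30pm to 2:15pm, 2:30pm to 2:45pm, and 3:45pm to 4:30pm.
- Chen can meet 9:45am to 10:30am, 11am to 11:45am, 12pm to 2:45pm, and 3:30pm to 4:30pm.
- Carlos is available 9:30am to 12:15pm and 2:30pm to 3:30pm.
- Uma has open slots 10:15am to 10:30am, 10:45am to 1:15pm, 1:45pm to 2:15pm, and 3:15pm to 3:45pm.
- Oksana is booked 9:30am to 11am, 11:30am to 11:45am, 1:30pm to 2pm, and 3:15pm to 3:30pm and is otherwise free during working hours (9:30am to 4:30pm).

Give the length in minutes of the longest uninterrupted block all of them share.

30 minutes

Oksana free within 09:30–16:30: 11:00–11:30, 11:45–13:30, 14:00–15:15, 15:30–16:30.
Wyatt ∩ Chen: 09:45–10:30, 11:00–11:45, 12:00–12:30, 13:30–14:15, 14:30–14:45, 15:45–16:30.
Wyatt ∩ Chen ∩ Carlos: 09:45–10:30, 11:00–11:45, 12:00–12:15, 14:30–14:45.
Wyatt ∩ Chen ∩ Carlos ∩ Uma: 10:15–10:30, 11:00–11:45, 12:00–12:15.
Wyatt ∩ Chen ∩ Carlos ∩ Uma ∩ Oksana: 11:00–11:30, 12:00–12:15.
Common window lengths: 30, 15 min; longest is 30.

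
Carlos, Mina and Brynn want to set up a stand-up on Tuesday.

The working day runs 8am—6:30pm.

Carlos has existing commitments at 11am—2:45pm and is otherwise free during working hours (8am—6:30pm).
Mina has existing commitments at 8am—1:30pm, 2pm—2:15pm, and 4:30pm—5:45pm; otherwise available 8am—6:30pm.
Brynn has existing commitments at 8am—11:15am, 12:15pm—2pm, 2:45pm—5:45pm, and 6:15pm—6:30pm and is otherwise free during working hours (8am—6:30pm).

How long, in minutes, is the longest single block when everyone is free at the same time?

30 minutes

Carlos free within 08:00–18:30: 08:00–11:00, 14:45–18:30.
Mina free within 08:00–18:30: 13:30–14:00, 14:15–16:30, 17:45–18:30.
Brynn free within 08:00–18:30: 11:15–12:15, 14:00–14:45, 17:45–18:15.
Carlos ∩ Mina: 14:45–16:30, 17:45–18:30.
Carlos ∩ Mina ∩ Brynn: 17:45–18:15.
Single common window of 30 minutes.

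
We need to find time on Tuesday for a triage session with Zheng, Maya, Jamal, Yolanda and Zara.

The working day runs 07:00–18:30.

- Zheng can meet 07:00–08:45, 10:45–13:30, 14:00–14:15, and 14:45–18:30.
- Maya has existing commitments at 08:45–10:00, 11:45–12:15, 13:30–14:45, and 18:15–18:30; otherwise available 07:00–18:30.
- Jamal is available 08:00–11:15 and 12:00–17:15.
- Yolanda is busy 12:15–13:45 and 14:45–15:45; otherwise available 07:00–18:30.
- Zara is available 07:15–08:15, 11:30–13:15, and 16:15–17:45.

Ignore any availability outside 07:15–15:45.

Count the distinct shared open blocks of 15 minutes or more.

Maya free within 07:00–18:30: 07:00–08:45, 10:00–11:45, 12:15–13:30, 14:45–18:15.
Yolanda free within 07:00–18:30: 07:00–12:15, 13:45–14:45, 15:45–18:30.
Zheng ∩ Maya: 07:00–08:45, 10:45–11:45, 12:15–13:30, 14:45–18:15.
Zheng ∩ Maya ∩ Jamal: 08:00–08:45, 10:45–11:15, 12:15–13:30, 14:45–17:15.
Zheng ∩ Maya ∩ Jamal ∩ Yolanda: 08:00–08:45, 10:45–11:15, 15:45–17:15.
Zheng ∩ Maya ∩ Jamal ∩ Yolanda ∩ Zara: 08:00–08:15, 16:15–17:15.
Restricted to 07:15–15:45: 08:00–08:15.
Windows ≥ 15 min: 08:00–08:15.
That's 1 window.

1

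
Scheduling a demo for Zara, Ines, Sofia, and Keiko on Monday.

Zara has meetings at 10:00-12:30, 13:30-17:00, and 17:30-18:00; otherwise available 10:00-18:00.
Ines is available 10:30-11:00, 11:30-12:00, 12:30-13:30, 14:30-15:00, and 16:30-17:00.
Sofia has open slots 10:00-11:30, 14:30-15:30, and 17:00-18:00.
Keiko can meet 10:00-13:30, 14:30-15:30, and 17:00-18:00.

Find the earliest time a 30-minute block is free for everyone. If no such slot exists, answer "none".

Zara free within 10:00–18:00: 12:30–13:30, 17:00–17:30.
Zara ∩ Ines: 12:30–13:30.
Zara ∩ Ines ∩ Sofia: (none).
Zara ∩ Ines ∩ Sofia ∩ Keiko: (none).
Windows ≥ 30 min: (none).

none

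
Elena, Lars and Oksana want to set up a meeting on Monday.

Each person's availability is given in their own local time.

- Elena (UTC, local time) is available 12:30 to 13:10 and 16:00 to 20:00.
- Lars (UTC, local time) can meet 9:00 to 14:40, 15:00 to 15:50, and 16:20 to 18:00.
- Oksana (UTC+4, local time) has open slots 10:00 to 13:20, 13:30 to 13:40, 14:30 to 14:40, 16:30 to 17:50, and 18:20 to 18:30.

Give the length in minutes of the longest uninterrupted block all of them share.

Elena → UTC: 12:30–13:10, 16:00–20:00.
Lars → UTC: 09:00–14:40, 15:00–15:50, 16:20–18:00.
Oksana → UTC: 06:00–09:20, 09:30–09:40, 10:30–10:40, 12:30–13:50, 14:20–14:30.
Elena ∩ Lars: 12:30–13:10, 16:20–18:00.
Elena ∩ Lars ∩ Oksana: 12:30–13:10.
Single common window of 40 minutes.

40 minutes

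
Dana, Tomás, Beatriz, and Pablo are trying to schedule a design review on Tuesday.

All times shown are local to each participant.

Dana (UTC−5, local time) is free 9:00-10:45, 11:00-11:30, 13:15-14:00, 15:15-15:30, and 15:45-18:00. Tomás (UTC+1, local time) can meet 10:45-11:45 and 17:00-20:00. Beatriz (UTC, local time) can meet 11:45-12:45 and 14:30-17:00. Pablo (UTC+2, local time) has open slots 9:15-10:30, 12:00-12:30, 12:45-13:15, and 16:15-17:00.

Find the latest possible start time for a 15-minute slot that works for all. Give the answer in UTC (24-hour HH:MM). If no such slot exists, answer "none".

none

Dana → UTC: 14:00–15:45, 16:00–16:30, 18:15–19:00, 20:15–20:30, 20:45–23:00.
Tomás → UTC: 09:45–10:45, 16:00–19:00.
Beatriz → UTC: 11:45–12:45, 14:30–17:00.
Pablo → UTC: 07:15–08:30, 10:00–10:30, 10:45–11:15, 14:15–15:00.
Dana ∩ Tomás: 16:00–16:30, 18:15–19:00.
Dana ∩ Tomás ∩ Beatriz: 16:00–16:30.
Dana ∩ Tomás ∩ Beatriz ∩ Pablo: (none).
Windows ≥ 15 min: (none).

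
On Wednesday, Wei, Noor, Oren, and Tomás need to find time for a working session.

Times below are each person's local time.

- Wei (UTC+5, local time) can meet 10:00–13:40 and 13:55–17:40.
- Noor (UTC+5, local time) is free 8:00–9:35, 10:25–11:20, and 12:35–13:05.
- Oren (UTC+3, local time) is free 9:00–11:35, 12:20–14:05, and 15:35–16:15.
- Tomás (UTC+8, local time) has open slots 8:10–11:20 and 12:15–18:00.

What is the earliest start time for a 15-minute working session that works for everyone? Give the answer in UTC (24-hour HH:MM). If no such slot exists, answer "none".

06:00

Wei → UTC: 05:00–08:40, 08:55–12:40.
Noor → UTC: 03:00–04:35, 05:25–06:20, 07:35–08:05.
Oren → UTC: 06:00–08:35, 09:20–11:05, 12:35–13:15.
Tomás → UTC: 00:10–03:20, 04:15–10:00.
Wei ∩ Noor: 05:25–06:20, 07:35–08:05.
Wei ∩ Noor ∩ Oren: 06:00–06:20, 07:35–08:05.
Wei ∩ Noor ∩ Oren ∩ Tomás: 06:00–06:20, 07:35–08:05.
Windows ≥ 15 min: 06:00–06:20, 07:35–08:05.
Earliest such window starts at 06:00.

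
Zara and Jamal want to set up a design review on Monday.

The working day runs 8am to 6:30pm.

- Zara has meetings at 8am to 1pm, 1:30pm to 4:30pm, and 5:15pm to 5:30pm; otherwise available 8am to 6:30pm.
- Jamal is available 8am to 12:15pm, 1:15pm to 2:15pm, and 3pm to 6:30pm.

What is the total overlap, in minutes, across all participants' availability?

120 minutes

Zara free within 08:00–18:30: 13:00–13:30, 16:30–17:15, 17:30–18:30.
Zara ∩ Jamal: 13:15–13:30, 16:30–17:15, 17:30–18:30.
Total common minutes: 15 + 45 + 60 = 120.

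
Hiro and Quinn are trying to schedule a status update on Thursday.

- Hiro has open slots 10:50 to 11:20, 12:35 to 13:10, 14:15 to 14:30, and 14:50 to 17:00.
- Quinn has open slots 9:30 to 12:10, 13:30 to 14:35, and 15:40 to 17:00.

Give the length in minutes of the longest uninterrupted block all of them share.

80 minutes

Hiro ∩ Quinn: 10:50–11:20, 14:15–14:30, 15:40–17:00.
Common window lengths: 30, 15, 80 min; longest is 80.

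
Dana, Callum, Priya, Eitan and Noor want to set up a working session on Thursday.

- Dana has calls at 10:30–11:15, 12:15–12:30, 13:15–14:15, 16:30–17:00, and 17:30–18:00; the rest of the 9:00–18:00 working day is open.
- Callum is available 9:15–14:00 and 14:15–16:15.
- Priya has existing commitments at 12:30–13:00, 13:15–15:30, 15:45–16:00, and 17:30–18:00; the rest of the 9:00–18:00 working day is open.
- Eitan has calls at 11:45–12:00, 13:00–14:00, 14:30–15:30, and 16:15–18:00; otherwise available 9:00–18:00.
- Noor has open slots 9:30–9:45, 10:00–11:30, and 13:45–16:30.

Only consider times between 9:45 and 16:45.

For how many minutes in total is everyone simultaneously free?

75 minutes

Dana free within 09:00–18:00: 09:00–10:30, 11:15–12:15, 12:30–13:15, 14:15–16:30, 17:00–17:30.
Priya free within 09:00–18:00: 09:00–12:30, 13:00–13:15, 15:30–15:45, 16:00–17:30.
Eitan free within 09:00–18:00: 09:00–11:45, 12:00–13:00, 14:00–14:30, 15:30–16:15.
Dana ∩ Callum: 09:15–10:30, 11:15–12:15, 12:30–13:15, 14:15–16:15.
Dana ∩ Callum ∩ Priya: 09:15–10:30, 11:15–12:15, 13:00–13:15, 15:30–15:45, 16:00–16:15.
Dana ∩ Callum ∩ Priya ∩ Eitan: 09:15–10:30, 11:15–11:45, 12:00–12:15, 15:30–15:45, 16:00–16:15.
Dana ∩ Callum ∩ Priya ∩ Eitan ∩ Noor: 09:30–09:45, 10:00–10:30, 11:15–11:30, 15:30–15:45, 16:00–16:15.
Restricted to 09:45–16:45: 10:00–10:30, 11:15–11:30, 15:30–15:45, 16:00–16:15.
Total common minutes: 30 + 15 + 15 + 15 = 75.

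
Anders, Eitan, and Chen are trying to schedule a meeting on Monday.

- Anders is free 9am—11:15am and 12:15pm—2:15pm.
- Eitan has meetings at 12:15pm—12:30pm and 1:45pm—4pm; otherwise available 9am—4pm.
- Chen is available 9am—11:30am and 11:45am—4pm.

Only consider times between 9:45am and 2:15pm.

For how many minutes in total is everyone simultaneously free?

Eitan free within 09:00–16:00: 09:00–12:15, 12:30–13:45.
Anders ∩ Eitan: 09:00–11:15, 12:30–13:45.
Anders ∩ Eitan ∩ Chen: 09:00–11:15, 12:30–13:45.
Restricted to 09:45–14:15: 09:45–11:15, 12:30–13:45.
Total common minutes: 90 + 75 = 165.

165 minutes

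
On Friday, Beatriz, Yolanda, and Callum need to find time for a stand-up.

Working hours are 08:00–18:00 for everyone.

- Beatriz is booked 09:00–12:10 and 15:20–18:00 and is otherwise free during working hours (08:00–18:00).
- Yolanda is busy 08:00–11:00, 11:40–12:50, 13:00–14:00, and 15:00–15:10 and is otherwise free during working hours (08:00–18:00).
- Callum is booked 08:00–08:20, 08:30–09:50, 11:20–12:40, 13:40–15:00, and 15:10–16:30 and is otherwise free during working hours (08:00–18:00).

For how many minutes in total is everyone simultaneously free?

10 minutes

Beatriz free within 08:00–18:00: 08:00–09:00, 12:10–15:20.
Yolanda free within 08:00–18:00: 11:00–11:40, 12:50–13:00, 14:00–15:00, 15:10–18:00.
Callum free within 08:00–18:00: 08:20–08:30, 09:50–11:20, 12:40–13:40, 15:00–15:10, 16:30–18:00.
Beatriz ∩ Yolanda: 12:50–13:00, 14:00–15:00, 15:10–15:20.
Beatriz ∩ Yolanda ∩ Callum: 12:50–13:00.
Total common minutes: 10.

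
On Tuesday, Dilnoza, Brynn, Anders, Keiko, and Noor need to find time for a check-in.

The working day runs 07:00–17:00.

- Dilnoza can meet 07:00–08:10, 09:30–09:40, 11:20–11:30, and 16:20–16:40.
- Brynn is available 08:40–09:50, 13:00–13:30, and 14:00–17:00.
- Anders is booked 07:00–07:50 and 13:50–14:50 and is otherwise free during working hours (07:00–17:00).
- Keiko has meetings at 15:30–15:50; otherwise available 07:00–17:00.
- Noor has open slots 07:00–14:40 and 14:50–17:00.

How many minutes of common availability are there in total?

Anders free within 07:00–17:00: 07:50–13:50, 14:50–17:00.
Keiko free within 07:00–17:00: 07:00–15:30, 15:50–17:00.
Dilnoza ∩ Brynn: 09:30–09:40, 16:20–16:40.
Dilnoza ∩ Brynn ∩ Anders: 09:30–09:40, 16:20–16:40.
Dilnoza ∩ Brynn ∩ Anders ∩ Keiko: 09:30–09:40, 16:20–16:40.
Dilnoza ∩ Brynn ∩ Anders ∩ Keiko ∩ Noor: 09:30–09:40, 16:20–16:40.
Total common minutes: 10 + 20 = 30.

30 minutes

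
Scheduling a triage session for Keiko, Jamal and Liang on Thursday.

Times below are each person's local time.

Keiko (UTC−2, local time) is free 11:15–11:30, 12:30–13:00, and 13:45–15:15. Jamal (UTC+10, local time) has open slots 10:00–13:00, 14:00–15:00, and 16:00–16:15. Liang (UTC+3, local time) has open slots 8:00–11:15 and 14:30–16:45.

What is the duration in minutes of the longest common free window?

Keiko → UTC: 13:15–13:30, 14:30–15:00, 15:45–17:15.
Jamal → UTC: 00:00–03:00, 04:00–05:00, 06:00–06:15.
Liang → UTC: 05:00–08:15, 11:30–13:45.
Keiko ∩ Jamal: (none).
Keiko ∩ Jamal ∩ Liang: (none).
No common window.

0 minutes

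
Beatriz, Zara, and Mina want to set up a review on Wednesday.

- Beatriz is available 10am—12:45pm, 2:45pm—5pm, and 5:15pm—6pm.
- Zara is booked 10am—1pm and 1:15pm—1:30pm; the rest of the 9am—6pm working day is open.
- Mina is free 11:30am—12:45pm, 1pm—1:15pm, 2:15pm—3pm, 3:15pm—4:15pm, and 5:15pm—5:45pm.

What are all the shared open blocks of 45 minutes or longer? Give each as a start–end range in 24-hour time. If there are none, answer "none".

Zara free within 09:00–18:00: 09:00–10:00, 13:00–13:15, 13:30–18:00.
Beatriz ∩ Zara: 14:45–17:00, 17:15–18:00.
Beatriz ∩ Zara ∩ Mina: 14:45–15:00, 15:15–16:15, 17:15–17:45.
Windows ≥ 45 min: 15:15–16:15.

15:15–16:15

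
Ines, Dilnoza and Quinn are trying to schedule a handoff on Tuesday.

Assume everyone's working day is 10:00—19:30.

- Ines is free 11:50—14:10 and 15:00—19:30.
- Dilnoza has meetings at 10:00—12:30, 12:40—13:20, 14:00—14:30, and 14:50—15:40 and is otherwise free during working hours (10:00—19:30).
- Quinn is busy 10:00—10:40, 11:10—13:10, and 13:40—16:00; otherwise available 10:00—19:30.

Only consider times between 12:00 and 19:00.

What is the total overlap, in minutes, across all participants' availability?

Dilnoza free within 10:00–19:30: 12:30–12:40, 13:20–14:00, 14:30–14:50, 15:40–19:30.
Quinn free within 10:00–19:30: 10:40–11:10, 13:10–13:40, 16:00–19:30.
Ines ∩ Dilnoza: 12:30–12:40, 13:20–14:00, 15:40–19:30.
Ines ∩ Dilnoza ∩ Quinn: 13:20–13:40, 16:00–19:30.
Restricted to 12:00–19:00: 13:20–13:40, 16:00–19:00.
Total common minutes: 20 + 180 = 200.

200 minutes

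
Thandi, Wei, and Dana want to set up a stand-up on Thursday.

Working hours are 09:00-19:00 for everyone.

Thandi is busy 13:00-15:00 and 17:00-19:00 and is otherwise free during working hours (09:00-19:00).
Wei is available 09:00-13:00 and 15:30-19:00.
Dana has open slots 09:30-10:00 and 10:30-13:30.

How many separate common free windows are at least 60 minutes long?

Thandi free within 09:00–19:00: 09:00–13:00, 15:00–17:00.
Thandi ∩ Wei: 09:00–13:00, 15:30–17:00.
Thandi ∩ Wei ∩ Dana: 09:30–10:00, 10:30–13:00.
Windows ≥ 60 min: 10:30–13:00.
That's 1 window.

1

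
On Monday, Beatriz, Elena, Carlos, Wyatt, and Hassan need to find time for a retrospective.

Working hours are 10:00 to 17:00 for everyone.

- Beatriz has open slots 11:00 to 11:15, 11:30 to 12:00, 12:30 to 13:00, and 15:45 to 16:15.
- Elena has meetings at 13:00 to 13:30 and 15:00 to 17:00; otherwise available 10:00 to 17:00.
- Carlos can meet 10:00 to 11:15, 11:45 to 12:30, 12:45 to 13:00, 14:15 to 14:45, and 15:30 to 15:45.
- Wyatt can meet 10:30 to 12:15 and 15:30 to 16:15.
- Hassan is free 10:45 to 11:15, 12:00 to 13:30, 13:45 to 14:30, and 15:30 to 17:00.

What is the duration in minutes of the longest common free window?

Elena free within 10:00–17:00: 10:00–13:00, 13:30–15:00.
Beatriz ∩ Elena: 11:00–11:15, 11:30–12:00, 12:30–13:00.
Beatriz ∩ Elena ∩ Carlos: 11:00–11:15, 11:45–12:00, 12:45–13:00.
Beatriz ∩ Elena ∩ Carlos ∩ Wyatt: 11:00–11:15, 11:45–12:00.
Beatriz ∩ Elena ∩ Carlos ∩ Wyatt ∩ Hassan: 11:00–11:15.
Single common window of 15 minutes.

15 minutes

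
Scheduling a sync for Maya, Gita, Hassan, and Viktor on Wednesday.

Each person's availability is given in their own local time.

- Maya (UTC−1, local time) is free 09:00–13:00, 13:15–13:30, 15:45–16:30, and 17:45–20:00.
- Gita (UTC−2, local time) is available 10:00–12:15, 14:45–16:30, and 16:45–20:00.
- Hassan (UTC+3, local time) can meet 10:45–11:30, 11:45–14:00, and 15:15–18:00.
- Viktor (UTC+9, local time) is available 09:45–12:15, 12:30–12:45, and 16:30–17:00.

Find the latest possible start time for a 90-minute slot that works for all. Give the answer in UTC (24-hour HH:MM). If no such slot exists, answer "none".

Maya → UTC: 10:00–14:00, 14:15–14:30, 16:45–17:30, 18:45–21:00.
Gita → UTC: 12:00–14:15, 16:45–18:30, 18:45–22:00.
Hassan → UTC: 07:45–08:30, 08:45–11:00, 12:15–15:00.
Viktor → UTC: 00:45–03:15, 03:30–03:45, 07:30–08:00.
Maya ∩ Gita: 12:00–14:00, 16:45–17:30, 18:45–21:00.
Maya ∩ Gita ∩ Hassan: 12:15–14:00.
Maya ∩ Gita ∩ Hassan ∩ Viktor: (none).
Windows ≥ 90 min: (none).

none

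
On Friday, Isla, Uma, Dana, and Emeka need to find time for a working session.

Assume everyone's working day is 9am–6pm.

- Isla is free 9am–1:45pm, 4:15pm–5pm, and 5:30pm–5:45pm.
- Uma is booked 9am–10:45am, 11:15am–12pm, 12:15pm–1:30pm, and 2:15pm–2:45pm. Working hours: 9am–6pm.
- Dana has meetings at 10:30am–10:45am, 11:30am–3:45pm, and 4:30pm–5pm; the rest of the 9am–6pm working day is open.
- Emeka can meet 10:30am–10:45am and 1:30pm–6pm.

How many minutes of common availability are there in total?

Uma free within 09:00–18:00: 10:45–11:15, 12:00–12:15, 13:30–14:15, 14:45–18:00.
Dana free within 09:00–18:00: 09:00–10:30, 10:45–11:30, 15:45–16:30, 17:00–18:00.
Isla ∩ Uma: 10:45–11:15, 12:00–12:15, 13:30–13:45, 16:15–17:00, 17:30–17:45.
Isla ∩ Uma ∩ Dana: 10:45–11:15, 16:15–16:30, 17:30–17:45.
Isla ∩ Uma ∩ Dana ∩ Emeka: 16:15–16:30, 17:30–17:45.
Total common minutes: 15 + 15 = 30.

30 minutes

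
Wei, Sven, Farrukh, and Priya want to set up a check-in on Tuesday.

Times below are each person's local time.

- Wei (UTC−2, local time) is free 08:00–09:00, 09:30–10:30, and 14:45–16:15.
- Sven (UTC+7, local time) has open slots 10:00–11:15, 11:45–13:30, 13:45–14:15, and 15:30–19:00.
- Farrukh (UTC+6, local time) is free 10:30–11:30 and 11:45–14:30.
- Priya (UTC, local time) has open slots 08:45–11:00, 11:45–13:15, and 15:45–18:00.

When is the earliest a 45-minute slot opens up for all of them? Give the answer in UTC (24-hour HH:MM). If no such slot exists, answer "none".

Wei → UTC: 10:00–11:00, 11:30–12:30, 16:45–18:15.
Sven → UTC: 03:00–04:15, 04:45–06:30, 06:45–07:15, 08:30–12:00.
Farrukh → UTC: 04:30–05:30, 05:45–08:30.
Priya → UTC: 08:45–11:00, 11:45–13:15, 15:45–18:00.
Wei ∩ Sven: 10:00–11:00, 11:30–12:00.
Wei ∩ Sven ∩ Farrukh: (none).
Wei ∩ Sven ∩ Farrukh ∩ Priya: (none).
Windows ≥ 45 min: (none).

none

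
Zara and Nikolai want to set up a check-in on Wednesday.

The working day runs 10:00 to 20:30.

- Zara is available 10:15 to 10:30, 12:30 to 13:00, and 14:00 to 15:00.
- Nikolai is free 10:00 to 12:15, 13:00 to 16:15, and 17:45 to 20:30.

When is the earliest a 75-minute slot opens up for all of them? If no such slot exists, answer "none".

Zara ∩ Nikolai: 10:15–10:30, 14:00–15:00.
Windows ≥ 75 min: (none).

none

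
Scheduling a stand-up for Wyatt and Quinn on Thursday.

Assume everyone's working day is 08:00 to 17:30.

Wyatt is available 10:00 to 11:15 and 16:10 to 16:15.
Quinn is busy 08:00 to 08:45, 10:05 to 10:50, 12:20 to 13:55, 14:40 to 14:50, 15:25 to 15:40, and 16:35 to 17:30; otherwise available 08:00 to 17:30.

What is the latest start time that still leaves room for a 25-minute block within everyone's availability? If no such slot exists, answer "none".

10:50

Quinn free within 08:00–17:30: 08:45–10:05, 10:50–12:20, 13:55–14:40, 14:50–15:25, 15:40–16:35.
Wyatt ∩ Quinn: 10:00–10:05, 10:50–11:15, 16:10–16:15.
Windows ≥ 25 min: 10:50–11:15.
Latest start in the last window 10:50–11:15 is 11:15 − 25 min = 10:50.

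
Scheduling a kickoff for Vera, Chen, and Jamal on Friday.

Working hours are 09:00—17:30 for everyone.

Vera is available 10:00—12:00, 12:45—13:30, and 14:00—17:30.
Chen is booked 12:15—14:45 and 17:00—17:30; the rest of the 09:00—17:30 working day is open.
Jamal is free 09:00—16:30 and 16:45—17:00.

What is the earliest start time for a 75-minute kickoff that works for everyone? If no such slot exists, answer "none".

10:00

Chen free within 09:00–17:30: 09:00–12:15, 14:45–17:00.
Vera ∩ Chen: 10:00–12:00, 14:45–17:00.
Vera ∩ Chen ∩ Jamal: 10:00–12:00, 14:45–16:30, 16:45–17:00.
Windows ≥ 75 min: 10:00–12:00, 14:45–16:30.
Earliest such window starts at 10:00.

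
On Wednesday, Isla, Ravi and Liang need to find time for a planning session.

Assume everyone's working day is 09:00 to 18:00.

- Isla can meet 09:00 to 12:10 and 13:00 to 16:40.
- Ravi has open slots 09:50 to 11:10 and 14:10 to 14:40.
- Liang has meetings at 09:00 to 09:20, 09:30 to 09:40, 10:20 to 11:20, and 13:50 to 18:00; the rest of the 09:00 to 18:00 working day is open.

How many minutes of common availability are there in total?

Liang free within 09:00–18:00: 09:20–09:30, 09:40–10:20, 11:20–13:50.
Isla ∩ Ravi: 09:50–11:10, 14:10–14:40.
Isla ∩ Ravi ∩ Liang: 09:50–10:20.
Total common minutes: 30.

30 minutes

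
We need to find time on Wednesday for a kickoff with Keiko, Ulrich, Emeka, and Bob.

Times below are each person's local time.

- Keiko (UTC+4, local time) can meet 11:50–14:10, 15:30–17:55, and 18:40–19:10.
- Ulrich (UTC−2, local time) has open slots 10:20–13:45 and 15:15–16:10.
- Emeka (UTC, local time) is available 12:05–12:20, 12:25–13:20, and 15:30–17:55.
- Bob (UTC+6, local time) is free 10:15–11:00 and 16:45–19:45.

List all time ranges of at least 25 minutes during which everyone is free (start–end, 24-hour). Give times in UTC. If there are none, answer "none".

12:25–13:20

Keiko → UTC: 07:50–10:10, 11:30–13:55, 14:40–15:10.
Ulrich → UTC: 12:20–15:45, 17:15–18:10.
Emeka → UTC: 12:05–12:20, 12:25–13:20, 15:30–17:55.
Bob → UTC: 04:15–05:00, 10:45–13:45.
Keiko ∩ Ulrich: 12:20–13:55, 14:40–15:10.
Keiko ∩ Ulrich ∩ Emeka: 12:25–13:20.
Keiko ∩ Ulrich ∩ Emeka ∩ Bob: 12:25–13:20.
Windows ≥ 25 min: 12:25–13:20.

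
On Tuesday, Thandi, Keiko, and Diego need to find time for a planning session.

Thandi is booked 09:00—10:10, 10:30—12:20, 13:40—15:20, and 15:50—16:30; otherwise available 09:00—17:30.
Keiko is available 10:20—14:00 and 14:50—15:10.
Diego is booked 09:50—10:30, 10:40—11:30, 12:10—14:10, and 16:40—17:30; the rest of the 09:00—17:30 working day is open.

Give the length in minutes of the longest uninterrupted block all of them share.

0 minutes

Thandi free within 09:00–17:30: 10:10–10:30, 12:20–13:40, 15:20–15:50, 16:30–17:30.
Diego free within 09:00–17:30: 09:00–09:50, 10:30–10:40, 11:30–12:10, 14:10–16:40.
Thandi ∩ Keiko: 10:20–10:30, 12:20–13:40.
Thandi ∩ Keiko ∩ Diego: (none).
No common window.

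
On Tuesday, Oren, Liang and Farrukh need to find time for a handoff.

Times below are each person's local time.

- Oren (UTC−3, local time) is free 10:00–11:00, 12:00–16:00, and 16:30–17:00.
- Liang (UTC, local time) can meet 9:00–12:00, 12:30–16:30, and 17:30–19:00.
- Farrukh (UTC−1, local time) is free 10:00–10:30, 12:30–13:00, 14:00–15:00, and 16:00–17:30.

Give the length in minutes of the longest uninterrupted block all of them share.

60 minutes

Oren → UTC: 13:00–14:00, 15:00–19:00, 19:30–20:00.
Liang → UTC: 09:00–12:00, 12:30–16:30, 17:30–19:00.
Farrukh → UTC: 11:00–11:30, 13:30–14:00, 15:00–16:00, 17:00–18:30.
Oren ∩ Liang: 13:00–14:00, 15:00–16:30, 17:30–19:00.
Oren ∩ Liang ∩ Farrukh: 13:30–14:00, 15:00–16:00, 17:30–18:30.
Common window lengths: 30, 60, 60 min; longest is 60.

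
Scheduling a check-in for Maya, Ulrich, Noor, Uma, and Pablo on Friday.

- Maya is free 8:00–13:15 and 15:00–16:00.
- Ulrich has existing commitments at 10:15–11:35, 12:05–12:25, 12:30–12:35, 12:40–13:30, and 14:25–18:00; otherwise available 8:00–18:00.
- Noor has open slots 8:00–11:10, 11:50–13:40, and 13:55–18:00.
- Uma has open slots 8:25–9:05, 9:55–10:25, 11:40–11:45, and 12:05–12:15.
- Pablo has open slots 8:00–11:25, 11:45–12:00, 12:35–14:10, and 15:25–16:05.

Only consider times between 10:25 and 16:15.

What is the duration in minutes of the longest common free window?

Ulrich free within 08:00–18:00: 08:00–10:15, 11:35–12:05, 12:25–12:30, 12:35–12:40, 13:30–14:25.
Maya ∩ Ulrich: 08:00–10:15, 11:35–12:05, 12:25–12:30, 12:35–12:40.
Maya ∩ Ulrich ∩ Noor: 08:00–10:15, 11:50–12:05, 12:25–12:30, 12:35–12:40.
Maya ∩ Ulrich ∩ Noor ∩ Uma: 08:25–09:05, 09:55–10:15.
Maya ∩ Ulrich ∩ Noor ∩ Uma ∩ Pablo: 08:25–09:05, 09:55–10:15.
Restricted to 10:25–16:15: (none).
No common window.

0 minutes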